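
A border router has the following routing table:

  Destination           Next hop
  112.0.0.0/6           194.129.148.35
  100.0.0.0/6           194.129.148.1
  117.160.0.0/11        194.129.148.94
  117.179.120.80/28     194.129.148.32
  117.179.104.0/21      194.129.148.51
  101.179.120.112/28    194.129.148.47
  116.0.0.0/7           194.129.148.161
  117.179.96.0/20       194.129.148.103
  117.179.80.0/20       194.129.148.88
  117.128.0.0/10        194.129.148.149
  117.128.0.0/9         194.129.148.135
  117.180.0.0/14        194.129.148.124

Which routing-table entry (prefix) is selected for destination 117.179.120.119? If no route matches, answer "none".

Entries matching 117.179.120.119:
  116.0.0.0/7 (116.0.0.0 - 117.255.255.255)
  117.128.0.0/9 (117.128.0.0 - 117.255.255.255)
  117.128.0.0/10 (117.128.0.0 - 117.191.255.255)
  117.160.0.0/11 (117.160.0.0 - 117.191.255.255)
Most specific is 117.160.0.0/11.

117.160.0.0/11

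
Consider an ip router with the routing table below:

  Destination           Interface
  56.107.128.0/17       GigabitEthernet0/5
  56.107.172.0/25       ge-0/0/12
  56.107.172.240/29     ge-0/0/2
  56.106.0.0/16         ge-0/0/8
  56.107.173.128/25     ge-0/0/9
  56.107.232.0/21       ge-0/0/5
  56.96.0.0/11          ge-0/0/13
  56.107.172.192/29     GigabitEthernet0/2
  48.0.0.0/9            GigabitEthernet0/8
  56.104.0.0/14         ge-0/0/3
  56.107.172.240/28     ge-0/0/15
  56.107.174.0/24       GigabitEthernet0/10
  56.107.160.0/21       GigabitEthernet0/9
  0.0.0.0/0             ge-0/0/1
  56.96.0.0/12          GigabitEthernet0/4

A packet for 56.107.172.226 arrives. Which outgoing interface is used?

Routes whose prefix contains 56.107.172.226:
  0.0.0.0/0 (default, matches everything) -> ge-0/0/1
  56.96.0.0/11 (56.96.0.0 - 56.127.255.255) -> ge-0/0/13
  56.96.0.0/12 (56.96.0.0 - 56.111.255.255) -> GigabitEthernet0/4
  56.104.0.0/14 (56.104.0.0 - 56.107.255.255) -> ge-0/0/3
  56.107.128.0/17 (56.107.128.0 - 56.107.255.255) -> GigabitEthernet0/5
More-specific entries that do NOT match:
  56.107.172.240/29 (56.107.172.240 - 56.107.172.247) does not contain 56.107.172.226
  56.107.172.192/29 (56.107.172.192 - 56.107.172.199) does not contain 56.107.172.226
  56.107.172.240/28 (56.107.172.240 - 56.107.172.255) does not contain 56.107.172.226
  56.107.172.0/25 (56.107.172.0 - 56.107.172.127) does not contain 56.107.172.226
  56.107.173.128/25 (56.107.173.128 - 56.107.173.255) does not contain 56.107.172.226
  56.107.174.0/24 (56.107.174.0 - 56.107.174.255) does not contain 56.107.172.226
  56.107.232.0/21 (56.107.232.0 - 56.107.239.255) does not contain 56.107.172.226
  56.107.160.0/21 (56.107.160.0 - 56.107.167.255) does not contain 56.107.172.226
Longest matching prefix is /17 -> interface GigabitEthernet0/5.

GigabitEthernet0/5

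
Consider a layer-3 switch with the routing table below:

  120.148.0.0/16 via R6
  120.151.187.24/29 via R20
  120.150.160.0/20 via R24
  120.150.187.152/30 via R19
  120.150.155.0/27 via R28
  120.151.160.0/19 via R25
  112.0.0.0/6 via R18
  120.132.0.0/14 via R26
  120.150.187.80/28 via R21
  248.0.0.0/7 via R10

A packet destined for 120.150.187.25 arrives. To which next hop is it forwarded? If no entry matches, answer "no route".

No entry's prefix contains 120.150.187.25; there is no default route.

no route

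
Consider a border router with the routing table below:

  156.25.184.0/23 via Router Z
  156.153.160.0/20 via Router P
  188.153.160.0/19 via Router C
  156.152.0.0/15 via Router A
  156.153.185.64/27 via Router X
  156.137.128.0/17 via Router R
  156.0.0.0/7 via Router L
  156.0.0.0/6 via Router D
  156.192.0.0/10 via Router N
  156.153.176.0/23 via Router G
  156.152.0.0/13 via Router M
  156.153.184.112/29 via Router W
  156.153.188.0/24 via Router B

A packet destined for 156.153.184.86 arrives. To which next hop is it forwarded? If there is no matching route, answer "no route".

Routes whose prefix contains 156.153.184.86:
  156.0.0.0/6 (156.0.0.0 - 159.255.255.255) -> Router D
  156.0.0.0/7 (156.0.0.0 - 157.255.255.255) -> Router L
  156.152.0.0/13 (156.152.0.0 - 156.159.255.255) -> Router M
  156.152.0.0/15 (156.152.0.0 - 156.153.255.255) -> Router A
More-specific entries that do NOT match:
  156.153.184.112/29 (156.153.184.112 - 156.153.184.119) does not contain 156.153.184.86
  156.153.185.64/27 (156.153.185.64 - 156.153.185.95) does not contain 156.153.184.86
  156.153.188.0/24 (156.153.188.0 - 156.153.188.255) does not contain 156.153.184.86
  156.25.184.0/23 (156.25.184.0 - 156.25.185.255) does not contain 156.153.184.86
  156.153.176.0/23 (156.153.176.0 - 156.153.177.255) does not contain 156.153.184.86
  156.153.160.0/20 (156.153.160.0 - 156.153.175.255) does not contain 156.153.184.86
  188.153.160.0/19 (188.153.160.0 - 188.153.191.255) does not contain 156.153.184.86
  156.137.128.0/17 (156.137.128.0 - 156.137.255.255) does not contain 156.153.184.86
Longest matching prefix is /15 -> next hop Router A.

Router A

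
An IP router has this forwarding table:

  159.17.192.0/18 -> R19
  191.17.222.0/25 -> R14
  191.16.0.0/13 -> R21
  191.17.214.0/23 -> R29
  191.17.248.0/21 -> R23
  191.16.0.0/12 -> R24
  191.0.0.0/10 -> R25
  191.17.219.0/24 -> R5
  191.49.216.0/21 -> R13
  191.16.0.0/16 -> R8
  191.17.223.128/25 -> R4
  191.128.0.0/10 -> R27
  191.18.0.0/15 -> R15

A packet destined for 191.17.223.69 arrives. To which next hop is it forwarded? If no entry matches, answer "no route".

R21

Routes whose prefix contains 191.17.223.69:
  191.0.0.0/10 (191.0.0.0 - 191.63.255.255) -> R25
  191.16.0.0/12 (191.16.0.0 - 191.31.255.255) -> R24
  191.16.0.0/13 (191.16.0.0 - 191.23.255.255) -> R21
More-specific entries that do NOT match:
  191.17.222.0/25 (191.17.222.0 - 191.17.222.127) does not contain 191.17.223.69
  191.17.223.128/25 (191.17.223.128 - 191.17.223.255) does not contain 191.17.223.69
  191.17.219.0/24 (191.17.219.0 - 191.17.219.255) does not contain 191.17.223.69
  191.17.214.0/23 (191.17.214.0 - 191.17.215.255) does not contain 191.17.223.69
  191.17.248.0/21 (191.17.248.0 - 191.17.255.255) does not contain 191.17.223.69
  191.49.216.0/21 (191.49.216.0 - 191.49.223.255) does not contain 191.17.223.69
  159.17.192.0/18 (159.17.192.0 - 159.17.255.255) does not contain 191.17.223.69
  191.16.0.0/16 (191.16.0.0 - 191.16.255.255) does not contain 191.17.223.69
  191.18.0.0/15 (191.18.0.0 - 191.19.255.255) does not contain 191.17.223.69
Longest matching prefix is /13 -> next hop R21.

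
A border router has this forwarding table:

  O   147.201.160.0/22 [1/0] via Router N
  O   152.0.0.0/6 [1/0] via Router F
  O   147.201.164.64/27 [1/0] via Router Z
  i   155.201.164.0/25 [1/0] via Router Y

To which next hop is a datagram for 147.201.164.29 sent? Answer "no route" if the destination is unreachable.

No entry's prefix contains 147.201.164.29; there is no default route.

no route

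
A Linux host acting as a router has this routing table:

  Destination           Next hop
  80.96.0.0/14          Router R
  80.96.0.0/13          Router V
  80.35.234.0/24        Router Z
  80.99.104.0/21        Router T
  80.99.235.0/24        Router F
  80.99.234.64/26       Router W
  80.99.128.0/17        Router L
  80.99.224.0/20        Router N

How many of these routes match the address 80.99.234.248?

Prefixes containing 80.99.234.248:
  80.96.0.0/13 (80.96.0.0 - 80.103.255.255)
  80.96.0.0/14 (80.96.0.0 - 80.99.255.255)
  80.99.128.0/17 (80.99.128.0 - 80.99.255.255)
  80.99.224.0/20 (80.99.224.0 - 80.99.239.255)
Total matching entries: 4.

4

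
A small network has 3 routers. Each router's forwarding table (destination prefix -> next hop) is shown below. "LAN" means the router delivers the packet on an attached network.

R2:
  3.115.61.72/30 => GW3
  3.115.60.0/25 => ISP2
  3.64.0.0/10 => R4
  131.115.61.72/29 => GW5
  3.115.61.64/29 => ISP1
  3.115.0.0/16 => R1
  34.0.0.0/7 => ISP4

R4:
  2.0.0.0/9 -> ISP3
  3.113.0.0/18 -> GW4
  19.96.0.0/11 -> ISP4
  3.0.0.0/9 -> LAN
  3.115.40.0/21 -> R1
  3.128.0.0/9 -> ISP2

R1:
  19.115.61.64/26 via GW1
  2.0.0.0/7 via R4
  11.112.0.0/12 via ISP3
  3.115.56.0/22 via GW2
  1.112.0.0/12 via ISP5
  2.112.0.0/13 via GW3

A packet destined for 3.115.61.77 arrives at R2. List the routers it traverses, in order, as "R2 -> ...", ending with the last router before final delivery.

R2 -> R1 -> R4

At R2: longest match for 3.115.61.77 is 3.115.0.0/16 -> R1
At R1: longest match for 3.115.61.77 is 2.0.0.0/7 -> R4
At R4: longest match for 3.115.61.77 is 3.0.0.0/9 -> LAN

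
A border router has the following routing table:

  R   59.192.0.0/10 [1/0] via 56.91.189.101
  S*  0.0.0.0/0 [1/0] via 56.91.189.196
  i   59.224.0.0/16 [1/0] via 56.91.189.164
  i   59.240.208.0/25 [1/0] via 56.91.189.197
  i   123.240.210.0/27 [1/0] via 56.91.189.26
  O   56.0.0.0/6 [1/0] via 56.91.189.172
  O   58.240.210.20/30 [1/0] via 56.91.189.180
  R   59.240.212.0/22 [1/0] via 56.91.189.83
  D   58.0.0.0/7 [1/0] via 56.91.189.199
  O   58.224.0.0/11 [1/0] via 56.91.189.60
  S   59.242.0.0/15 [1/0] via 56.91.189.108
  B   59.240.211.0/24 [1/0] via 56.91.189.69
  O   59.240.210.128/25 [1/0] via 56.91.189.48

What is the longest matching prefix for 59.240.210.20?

59.192.0.0/10

Entries matching 59.240.210.20:
  0.0.0.0/0 (default, matches everything)
  56.0.0.0/6 (56.0.0.0 - 59.255.255.255)
  58.0.0.0/7 (58.0.0.0 - 59.255.255.255)
  59.192.0.0/10 (59.192.0.0 - 59.255.255.255)
Most specific is 59.192.0.0/10.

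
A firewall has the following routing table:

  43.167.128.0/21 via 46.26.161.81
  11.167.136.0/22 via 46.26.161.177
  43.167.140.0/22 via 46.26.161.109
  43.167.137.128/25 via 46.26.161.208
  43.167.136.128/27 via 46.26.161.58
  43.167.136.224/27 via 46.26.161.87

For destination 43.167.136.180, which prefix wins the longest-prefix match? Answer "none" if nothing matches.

none

43.167.136.180 is outside every listed prefix and there is no default route.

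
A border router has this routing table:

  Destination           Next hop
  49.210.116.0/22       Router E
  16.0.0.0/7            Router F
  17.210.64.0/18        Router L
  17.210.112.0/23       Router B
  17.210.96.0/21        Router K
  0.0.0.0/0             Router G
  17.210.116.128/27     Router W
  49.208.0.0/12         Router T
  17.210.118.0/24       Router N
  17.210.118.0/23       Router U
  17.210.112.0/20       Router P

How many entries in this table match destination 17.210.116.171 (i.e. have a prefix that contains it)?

Prefixes containing 17.210.116.171:
  0.0.0.0/0 (default, matches everything)
  16.0.0.0/7 (16.0.0.0 - 17.255.255.255)
  17.210.64.0/18 (17.210.64.0 - 17.210.127.255)
  17.210.112.0/20 (17.210.112.0 - 17.210.127.255)
Total matching entries: 4.

4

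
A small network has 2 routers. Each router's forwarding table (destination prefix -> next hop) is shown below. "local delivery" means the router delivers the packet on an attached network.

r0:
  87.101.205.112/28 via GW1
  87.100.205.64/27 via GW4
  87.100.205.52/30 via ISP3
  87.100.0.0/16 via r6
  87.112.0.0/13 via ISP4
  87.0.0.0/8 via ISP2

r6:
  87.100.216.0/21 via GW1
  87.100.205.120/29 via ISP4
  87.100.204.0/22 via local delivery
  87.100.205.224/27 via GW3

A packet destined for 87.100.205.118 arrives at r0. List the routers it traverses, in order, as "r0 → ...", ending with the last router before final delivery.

At r0: longest match for 87.100.205.118 is 87.100.0.0/16 -> r6
At r6: longest match for 87.100.205.118 is 87.100.204.0/22 -> local delivery

r0 → r6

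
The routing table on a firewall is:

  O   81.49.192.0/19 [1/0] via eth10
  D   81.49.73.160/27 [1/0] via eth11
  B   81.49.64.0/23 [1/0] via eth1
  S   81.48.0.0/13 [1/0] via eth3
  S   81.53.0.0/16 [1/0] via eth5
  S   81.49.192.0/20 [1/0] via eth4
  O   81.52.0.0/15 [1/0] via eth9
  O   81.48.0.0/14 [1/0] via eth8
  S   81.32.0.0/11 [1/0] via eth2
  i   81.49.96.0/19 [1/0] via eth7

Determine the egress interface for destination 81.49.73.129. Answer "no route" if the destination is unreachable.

Routes whose prefix contains 81.49.73.129:
  81.32.0.0/11 (81.32.0.0 - 81.63.255.255) -> eth2
  81.48.0.0/13 (81.48.0.0 - 81.55.255.255) -> eth3
  81.48.0.0/14 (81.48.0.0 - 81.51.255.255) -> eth8
More-specific entries that do NOT match:
  81.49.73.160/27 (81.49.73.160 - 81.49.73.191) does not contain 81.49.73.129
  81.49.64.0/23 (81.49.64.0 - 81.49.65.255) does not contain 81.49.73.129
  81.49.192.0/20 (81.49.192.0 - 81.49.207.255) does not contain 81.49.73.129
  81.49.192.0/19 (81.49.192.0 - 81.49.223.255) does not contain 81.49.73.129
  81.49.96.0/19 (81.49.96.0 - 81.49.127.255) does not contain 81.49.73.129
  81.53.0.0/16 (81.53.0.0 - 81.53.255.255) does not contain 81.49.73.129
  81.52.0.0/15 (81.52.0.0 - 81.53.255.255) does not contain 81.49.73.129
Longest matching prefix is /14 -> interface eth8.

eth8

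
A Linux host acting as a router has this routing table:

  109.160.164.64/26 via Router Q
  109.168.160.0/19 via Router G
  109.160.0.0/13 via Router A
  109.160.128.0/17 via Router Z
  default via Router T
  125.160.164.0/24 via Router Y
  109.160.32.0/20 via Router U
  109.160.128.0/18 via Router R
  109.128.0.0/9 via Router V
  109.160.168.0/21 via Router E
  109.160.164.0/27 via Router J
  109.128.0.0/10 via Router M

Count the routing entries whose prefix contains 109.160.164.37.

6

Prefixes containing 109.160.164.37:
  0.0.0.0/0 (default, matches everything)
  109.128.0.0/9 (109.128.0.0 - 109.255.255.255)
  109.128.0.0/10 (109.128.0.0 - 109.191.255.255)
  109.160.0.0/13 (109.160.0.0 - 109.167.255.255)
  109.160.128.0/17 (109.160.128.0 - 109.160.255.255)
  109.160.128.0/18 (109.160.128.0 - 109.160.191.255)
Total matching entries: 6.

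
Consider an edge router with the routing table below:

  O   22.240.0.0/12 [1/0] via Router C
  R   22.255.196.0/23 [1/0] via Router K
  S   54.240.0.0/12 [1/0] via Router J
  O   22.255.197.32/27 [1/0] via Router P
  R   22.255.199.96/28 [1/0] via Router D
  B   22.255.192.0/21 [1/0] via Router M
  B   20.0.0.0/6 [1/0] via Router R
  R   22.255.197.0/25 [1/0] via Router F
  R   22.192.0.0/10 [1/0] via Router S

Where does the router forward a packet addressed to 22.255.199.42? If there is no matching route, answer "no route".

Router M

Routes whose prefix contains 22.255.199.42:
  20.0.0.0/6 (20.0.0.0 - 23.255.255.255) -> Router R
  22.192.0.0/10 (22.192.0.0 - 22.255.255.255) -> Router S
  22.240.0.0/12 (22.240.0.0 - 22.255.255.255) -> Router C
  22.255.192.0/21 (22.255.192.0 - 22.255.199.255) -> Router M
More-specific entries that do NOT match:
  22.255.199.96/28 (22.255.199.96 - 22.255.199.111) does not contain 22.255.199.42
  22.255.197.32/27 (22.255.197.32 - 22.255.197.63) does not contain 22.255.199.42
  22.255.197.0/25 (22.255.197.0 - 22.255.197.127) does not contain 22.255.199.42
  22.255.196.0/23 (22.255.196.0 - 22.255.197.255) does not contain 22.255.199.42
Longest matching prefix is /21 -> next hop Router M.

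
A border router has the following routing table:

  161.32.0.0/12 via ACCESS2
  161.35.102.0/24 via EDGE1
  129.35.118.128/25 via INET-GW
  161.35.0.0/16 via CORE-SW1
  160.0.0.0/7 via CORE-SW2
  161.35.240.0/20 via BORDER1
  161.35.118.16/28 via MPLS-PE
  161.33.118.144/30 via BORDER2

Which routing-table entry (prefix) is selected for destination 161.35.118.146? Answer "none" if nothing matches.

161.35.0.0/16

Entries matching 161.35.118.146:
  160.0.0.0/7 (160.0.0.0 - 161.255.255.255)
  161.32.0.0/12 (161.32.0.0 - 161.47.255.255)
  161.35.0.0/16 (161.35.0.0 - 161.35.255.255)
Most specific is 161.35.0.0/16.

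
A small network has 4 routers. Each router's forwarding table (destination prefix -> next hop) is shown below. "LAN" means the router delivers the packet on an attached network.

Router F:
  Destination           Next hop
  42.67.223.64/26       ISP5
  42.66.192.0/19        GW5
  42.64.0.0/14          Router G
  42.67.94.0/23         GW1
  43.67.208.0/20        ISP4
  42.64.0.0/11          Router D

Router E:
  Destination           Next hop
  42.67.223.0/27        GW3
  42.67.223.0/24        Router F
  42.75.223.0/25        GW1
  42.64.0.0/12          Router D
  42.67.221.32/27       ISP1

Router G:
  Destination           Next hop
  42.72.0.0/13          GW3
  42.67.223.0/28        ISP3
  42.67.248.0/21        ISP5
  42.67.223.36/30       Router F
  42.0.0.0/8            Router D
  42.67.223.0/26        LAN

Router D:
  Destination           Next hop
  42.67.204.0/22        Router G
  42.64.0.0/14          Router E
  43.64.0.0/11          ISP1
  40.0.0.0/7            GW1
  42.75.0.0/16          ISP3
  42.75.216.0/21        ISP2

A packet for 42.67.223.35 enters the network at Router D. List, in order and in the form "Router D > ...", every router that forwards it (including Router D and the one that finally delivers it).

At Router D: longest match for 42.67.223.35 is 42.64.0.0/14 -> Router E
At Router E: longest match for 42.67.223.35 is 42.67.223.0/24 -> Router F
At Router F: longest match for 42.67.223.35 is 42.64.0.0/14 -> Router G
At Router G: longest match for 42.67.223.35 is 42.67.223.0/26 -> LAN

Router D > Router E > Router F > Router G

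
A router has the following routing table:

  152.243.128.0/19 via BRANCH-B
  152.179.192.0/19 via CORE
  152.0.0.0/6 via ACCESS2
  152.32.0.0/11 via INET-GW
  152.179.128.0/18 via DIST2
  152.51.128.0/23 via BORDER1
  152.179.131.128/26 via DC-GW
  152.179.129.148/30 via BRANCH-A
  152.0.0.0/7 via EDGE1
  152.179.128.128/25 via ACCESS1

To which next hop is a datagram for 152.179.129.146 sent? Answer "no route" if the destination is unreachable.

DIST2

Routes whose prefix contains 152.179.129.146:
  152.0.0.0/6 (152.0.0.0 - 155.255.255.255) -> ACCESS2
  152.0.0.0/7 (152.0.0.0 - 153.255.255.255) -> EDGE1
  152.179.128.0/18 (152.179.128.0 - 152.179.191.255) -> DIST2
More-specific entries that do NOT match:
  152.179.129.148/30 (152.179.129.148 - 152.179.129.151) does not contain 152.179.129.146
  152.179.131.128/26 (152.179.131.128 - 152.179.131.191) does not contain 152.179.129.146
  152.179.128.128/25 (152.179.128.128 - 152.179.128.255) does not contain 152.179.129.146
  152.51.128.0/23 (152.51.128.0 - 152.51.129.255) does not contain 152.179.129.146
  152.243.128.0/19 (152.243.128.0 - 152.243.159.255) does not contain 152.179.129.146
  152.179.192.0/19 (152.179.192.0 - 152.179.223.255) does not contain 152.179.129.146
Longest matching prefix is /18 -> next hop DIST2.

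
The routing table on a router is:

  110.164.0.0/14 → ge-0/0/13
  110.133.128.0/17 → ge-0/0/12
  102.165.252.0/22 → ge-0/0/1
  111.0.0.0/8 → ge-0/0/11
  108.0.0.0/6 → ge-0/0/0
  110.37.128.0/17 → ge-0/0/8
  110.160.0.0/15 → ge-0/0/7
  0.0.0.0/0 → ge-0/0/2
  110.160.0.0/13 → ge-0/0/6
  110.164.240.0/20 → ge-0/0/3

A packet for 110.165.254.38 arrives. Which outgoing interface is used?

Routes whose prefix contains 110.165.254.38:
  0.0.0.0/0 (default, matches everything) -> ge-0/0/2
  108.0.0.0/6 (108.0.0.0 - 111.255.255.255) -> ge-0/0/0
  110.160.0.0/13 (110.160.0.0 - 110.167.255.255) -> ge-0/0/6
  110.164.0.0/14 (110.164.0.0 - 110.167.255.255) -> ge-0/0/13
More-specific entries that do NOT match:
  102.165.252.0/22 (102.165.252.0 - 102.165.255.255) does not contain 110.165.254.38
  110.164.240.0/20 (110.164.240.0 - 110.164.255.255) does not contain 110.165.254.38
  110.133.128.0/17 (110.133.128.0 - 110.133.255.255) does not contain 110.165.254.38
  110.37.128.0/17 (110.37.128.0 - 110.37.255.255) does not contain 110.165.254.38
  110.160.0.0/15 (110.160.0.0 - 110.161.255.255) does not contain 110.165.254.38
Longest matching prefix is /14 -> interface ge-0/0/13.

ge-0/0/13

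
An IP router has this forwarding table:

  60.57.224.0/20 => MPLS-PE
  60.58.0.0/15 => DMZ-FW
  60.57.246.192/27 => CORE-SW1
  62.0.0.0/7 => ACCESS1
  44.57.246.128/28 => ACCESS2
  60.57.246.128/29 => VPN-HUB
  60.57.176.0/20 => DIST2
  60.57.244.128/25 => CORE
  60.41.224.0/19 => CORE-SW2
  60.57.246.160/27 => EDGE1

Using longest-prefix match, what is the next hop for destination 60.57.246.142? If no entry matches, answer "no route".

No entry's prefix contains 60.57.246.142; there is no default route.

no route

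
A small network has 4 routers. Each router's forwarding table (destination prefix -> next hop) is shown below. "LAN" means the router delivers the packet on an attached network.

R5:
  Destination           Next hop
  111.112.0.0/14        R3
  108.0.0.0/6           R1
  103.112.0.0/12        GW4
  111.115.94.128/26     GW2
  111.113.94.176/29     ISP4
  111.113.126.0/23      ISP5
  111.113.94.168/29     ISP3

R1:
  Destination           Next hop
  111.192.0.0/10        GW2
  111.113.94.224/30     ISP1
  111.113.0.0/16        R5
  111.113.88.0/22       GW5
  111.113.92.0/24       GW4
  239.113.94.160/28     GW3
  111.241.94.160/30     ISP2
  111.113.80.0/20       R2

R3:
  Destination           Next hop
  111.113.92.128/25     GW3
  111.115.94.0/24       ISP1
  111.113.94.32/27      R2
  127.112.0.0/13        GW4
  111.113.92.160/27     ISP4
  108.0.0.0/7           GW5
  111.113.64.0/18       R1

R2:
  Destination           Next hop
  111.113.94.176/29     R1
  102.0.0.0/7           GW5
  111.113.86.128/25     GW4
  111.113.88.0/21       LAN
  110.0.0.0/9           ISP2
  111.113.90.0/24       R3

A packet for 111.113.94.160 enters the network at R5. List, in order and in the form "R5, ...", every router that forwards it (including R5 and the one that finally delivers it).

At R5: longest match for 111.113.94.160 is 111.112.0.0/14 -> R3
At R3: longest match for 111.113.94.160 is 111.113.64.0/18 -> R1
At R1: longest match for 111.113.94.160 is 111.113.80.0/20 -> R2
At R2: longest match for 111.113.94.160 is 111.113.88.0/21 -> LAN

R5, R3, R1, R2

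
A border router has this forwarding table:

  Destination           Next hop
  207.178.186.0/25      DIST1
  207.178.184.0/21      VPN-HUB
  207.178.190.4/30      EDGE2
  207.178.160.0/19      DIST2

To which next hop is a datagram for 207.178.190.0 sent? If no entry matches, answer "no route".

VPN-HUB

Routes whose prefix contains 207.178.190.0:
  207.178.160.0/19 (207.178.160.0 - 207.178.191.255) -> DIST2
  207.178.184.0/21 (207.178.184.0 - 207.178.191.255) -> VPN-HUB
More-specific entries that do NOT match:
  207.178.190.4/30 (207.178.190.4 - 207.178.190.7) does not contain 207.178.190.0
  207.178.186.0/25 (207.178.186.0 - 207.178.186.127) does not contain 207.178.190.0
Longest matching prefix is /21 -> next hop VPN-HUB.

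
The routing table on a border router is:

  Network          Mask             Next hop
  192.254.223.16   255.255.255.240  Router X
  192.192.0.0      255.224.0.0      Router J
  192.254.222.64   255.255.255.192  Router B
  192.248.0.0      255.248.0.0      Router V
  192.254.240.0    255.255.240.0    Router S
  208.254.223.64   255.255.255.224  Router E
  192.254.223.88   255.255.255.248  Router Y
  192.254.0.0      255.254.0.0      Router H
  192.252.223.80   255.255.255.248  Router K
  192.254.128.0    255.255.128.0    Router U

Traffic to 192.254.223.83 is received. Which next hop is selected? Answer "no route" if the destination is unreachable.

Routes whose prefix contains 192.254.223.83:
  192.248.0.0/13 (192.248.0.0 - 192.255.255.255) -> Router V
  192.254.0.0/15 (192.254.0.0 - 192.255.255.255) -> Router H
  192.254.128.0/17 (192.254.128.0 - 192.254.255.255) -> Router U
More-specific entries that do NOT match:
  192.254.223.88/29 (192.254.223.88 - 192.254.223.95) does not contain 192.254.223.83
  192.252.223.80/29 (192.252.223.80 - 192.252.223.87) does not contain 192.254.223.83
  192.254.223.16/28 (192.254.223.16 - 192.254.223.31) does not contain 192.254.223.83
  208.254.223.64/27 (208.254.223.64 - 208.254.223.95) does not contain 192.254.223.83
  192.254.222.64/26 (192.254.222.64 - 192.254.222.127) does not contain 192.254.223.83
  192.254.240.0/20 (192.254.240.0 - 192.254.255.255) does not contain 192.254.223.83
Longest matching prefix is /17 -> next hop Router U.

Router U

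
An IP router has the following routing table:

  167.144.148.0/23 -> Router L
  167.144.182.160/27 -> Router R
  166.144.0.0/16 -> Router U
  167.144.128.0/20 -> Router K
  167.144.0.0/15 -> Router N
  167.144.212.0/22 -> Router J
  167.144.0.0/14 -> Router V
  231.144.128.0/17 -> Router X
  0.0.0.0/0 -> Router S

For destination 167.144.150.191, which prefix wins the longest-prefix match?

167.144.0.0/15

Entries matching 167.144.150.191:
  0.0.0.0/0 (default, matches everything)
  167.144.0.0/14 (167.144.0.0 - 167.147.255.255)
  167.144.0.0/15 (167.144.0.0 - 167.145.255.255)
Most specific is 167.144.0.0/15.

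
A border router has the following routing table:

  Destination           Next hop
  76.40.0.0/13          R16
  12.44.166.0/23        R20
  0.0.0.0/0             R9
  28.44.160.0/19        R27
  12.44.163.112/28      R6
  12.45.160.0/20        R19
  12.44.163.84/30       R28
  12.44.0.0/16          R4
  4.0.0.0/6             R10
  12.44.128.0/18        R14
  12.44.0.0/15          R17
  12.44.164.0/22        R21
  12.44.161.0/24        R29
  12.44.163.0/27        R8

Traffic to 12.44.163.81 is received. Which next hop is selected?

R14

Routes whose prefix contains 12.44.163.81:
  0.0.0.0/0 (default, matches everything) -> R9
  12.44.0.0/15 (12.44.0.0 - 12.45.255.255) -> R17
  12.44.0.0/16 (12.44.0.0 - 12.44.255.255) -> R4
  12.44.128.0/18 (12.44.128.0 - 12.44.191.255) -> R14
More-specific entries that do NOT match:
  12.44.163.84/30 (12.44.163.84 - 12.44.163.87) does not contain 12.44.163.81
  12.44.163.112/28 (12.44.163.112 - 12.44.163.127) does not contain 12.44.163.81
  12.44.163.0/27 (12.44.163.0 - 12.44.163.31) does not contain 12.44.163.81
  12.44.161.0/24 (12.44.161.0 - 12.44.161.255) does not contain 12.44.163.81
  12.44.166.0/23 (12.44.166.0 - 12.44.167.255) does not contain 12.44.163.81
  12.44.164.0/22 (12.44.164.0 - 12.44.167.255) does not contain 12.44.163.81
  12.45.160.0/20 (12.45.160.0 - 12.45.175.255) does not contain 12.44.163.81
  28.44.160.0/19 (28.44.160.0 - 28.44.191.255) does not contain 12.44.163.81
Longest matching prefix is /18 -> next hop R14.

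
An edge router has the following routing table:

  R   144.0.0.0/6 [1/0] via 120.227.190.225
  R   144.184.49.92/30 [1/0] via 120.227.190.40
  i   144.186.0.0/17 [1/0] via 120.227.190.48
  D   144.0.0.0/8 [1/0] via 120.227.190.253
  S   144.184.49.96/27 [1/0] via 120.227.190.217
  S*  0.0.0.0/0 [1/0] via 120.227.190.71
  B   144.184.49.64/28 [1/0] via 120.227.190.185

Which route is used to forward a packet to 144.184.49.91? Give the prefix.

Entries matching 144.184.49.91:
  0.0.0.0/0 (default, matches everything)
  144.0.0.0/6 (144.0.0.0 - 147.255.255.255)
  144.0.0.0/8 (144.0.0.0 - 144.255.255.255)
Most specific is 144.0.0.0/8.

144.0.0.0/8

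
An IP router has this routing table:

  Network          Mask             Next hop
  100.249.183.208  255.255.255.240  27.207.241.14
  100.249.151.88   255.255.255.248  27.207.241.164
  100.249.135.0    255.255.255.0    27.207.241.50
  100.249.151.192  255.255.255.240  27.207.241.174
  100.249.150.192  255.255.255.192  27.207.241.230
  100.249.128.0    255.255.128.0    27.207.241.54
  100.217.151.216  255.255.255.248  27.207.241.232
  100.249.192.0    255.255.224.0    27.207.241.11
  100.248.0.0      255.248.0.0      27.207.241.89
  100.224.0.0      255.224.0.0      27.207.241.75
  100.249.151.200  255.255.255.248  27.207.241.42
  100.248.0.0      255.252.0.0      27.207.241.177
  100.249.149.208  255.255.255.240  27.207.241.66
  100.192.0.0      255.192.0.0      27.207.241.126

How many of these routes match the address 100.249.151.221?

Prefixes containing 100.249.151.221:
  100.192.0.0/10 (100.192.0.0 - 100.255.255.255)
  100.224.0.0/11 (100.224.0.0 - 100.255.255.255)
  100.248.0.0/13 (100.248.0.0 - 100.255.255.255)
  100.248.0.0/14 (100.248.0.0 - 100.251.255.255)
  100.249.128.0/17 (100.249.128.0 - 100.249.255.255)
Total matching entries: 5.

5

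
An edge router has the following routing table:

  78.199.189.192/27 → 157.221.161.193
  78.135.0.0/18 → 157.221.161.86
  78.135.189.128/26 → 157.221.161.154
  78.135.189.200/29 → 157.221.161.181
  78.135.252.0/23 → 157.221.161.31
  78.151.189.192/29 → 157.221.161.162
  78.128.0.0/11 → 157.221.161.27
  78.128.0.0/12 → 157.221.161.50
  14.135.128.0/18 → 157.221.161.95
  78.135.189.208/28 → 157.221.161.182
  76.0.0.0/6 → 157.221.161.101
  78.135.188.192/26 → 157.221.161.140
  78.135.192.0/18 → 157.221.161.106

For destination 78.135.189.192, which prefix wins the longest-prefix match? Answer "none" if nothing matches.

Entries matching 78.135.189.192:
  76.0.0.0/6 (76.0.0.0 - 79.255.255.255)
  78.128.0.0/11 (78.128.0.0 - 78.159.255.255)
  78.128.0.0/12 (78.128.0.0 - 78.143.255.255)
Most specific is 78.128.0.0/12.

78.128.0.0/12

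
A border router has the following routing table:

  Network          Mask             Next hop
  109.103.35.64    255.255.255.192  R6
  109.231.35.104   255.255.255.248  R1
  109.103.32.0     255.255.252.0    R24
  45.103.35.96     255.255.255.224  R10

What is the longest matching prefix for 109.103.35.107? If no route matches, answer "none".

109.103.35.64/26

Entries matching 109.103.35.107:
  109.103.32.0/22 (109.103.32.0 - 109.103.35.255)
  109.103.35.64/26 (109.103.35.64 - 109.103.35.127)
Most specific is 109.103.35.64/26.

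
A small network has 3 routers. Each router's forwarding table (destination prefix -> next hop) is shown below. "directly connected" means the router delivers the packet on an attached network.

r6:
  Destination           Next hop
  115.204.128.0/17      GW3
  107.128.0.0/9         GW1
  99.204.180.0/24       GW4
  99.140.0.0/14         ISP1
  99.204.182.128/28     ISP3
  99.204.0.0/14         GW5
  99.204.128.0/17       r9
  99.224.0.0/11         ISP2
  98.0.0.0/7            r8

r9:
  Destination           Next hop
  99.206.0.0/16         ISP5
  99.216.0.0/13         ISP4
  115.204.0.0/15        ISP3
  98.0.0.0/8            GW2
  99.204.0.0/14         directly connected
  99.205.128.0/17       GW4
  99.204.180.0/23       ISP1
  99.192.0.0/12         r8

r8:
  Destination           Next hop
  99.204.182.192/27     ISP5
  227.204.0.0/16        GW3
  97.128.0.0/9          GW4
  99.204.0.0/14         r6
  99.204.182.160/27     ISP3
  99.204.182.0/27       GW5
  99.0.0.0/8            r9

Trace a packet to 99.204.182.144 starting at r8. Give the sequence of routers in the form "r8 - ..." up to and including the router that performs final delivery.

At r8: longest match for 99.204.182.144 is 99.204.0.0/14 -> r6
At r6: longest match for 99.204.182.144 is 99.204.128.0/17 -> r9
At r9: longest match for 99.204.182.144 is 99.204.0.0/14 -> directly connected

r8 - r6 - r9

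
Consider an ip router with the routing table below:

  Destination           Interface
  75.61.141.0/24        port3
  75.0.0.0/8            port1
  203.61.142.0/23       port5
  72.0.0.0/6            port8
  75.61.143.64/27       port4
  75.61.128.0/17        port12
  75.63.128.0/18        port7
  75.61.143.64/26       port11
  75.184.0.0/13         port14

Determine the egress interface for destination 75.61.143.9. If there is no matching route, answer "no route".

port12

Routes whose prefix contains 75.61.143.9:
  72.0.0.0/6 (72.0.0.0 - 75.255.255.255) -> port8
  75.0.0.0/8 (75.0.0.0 - 75.255.255.255) -> port1
  75.61.128.0/17 (75.61.128.0 - 75.61.255.255) -> port12
More-specific entries that do NOT match:
  75.61.143.64/27 (75.61.143.64 - 75.61.143.95) does not contain 75.61.143.9
  75.61.143.64/26 (75.61.143.64 - 75.61.143.127) does not contain 75.61.143.9
  75.61.141.0/24 (75.61.141.0 - 75.61.141.255) does not contain 75.61.143.9
  203.61.142.0/23 (203.61.142.0 - 203.61.143.255) does not contain 75.61.143.9
  75.63.128.0/18 (75.63.128.0 - 75.63.191.255) does not contain 75.61.143.9
Longest matching prefix is /17 -> interface port12.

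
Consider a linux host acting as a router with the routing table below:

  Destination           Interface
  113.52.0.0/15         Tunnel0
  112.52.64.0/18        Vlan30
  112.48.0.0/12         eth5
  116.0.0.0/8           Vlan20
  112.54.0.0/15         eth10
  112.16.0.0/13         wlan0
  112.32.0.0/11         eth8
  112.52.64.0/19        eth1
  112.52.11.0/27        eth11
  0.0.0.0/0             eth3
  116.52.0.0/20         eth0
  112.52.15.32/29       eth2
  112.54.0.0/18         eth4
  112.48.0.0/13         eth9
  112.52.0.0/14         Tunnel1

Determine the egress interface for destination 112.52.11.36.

Tunnel1

Routes whose prefix contains 112.52.11.36:
  0.0.0.0/0 (default, matches everything) -> eth3
  112.32.0.0/11 (112.32.0.0 - 112.63.255.255) -> eth8
  112.48.0.0/12 (112.48.0.0 - 112.63.255.255) -> eth5
  112.48.0.0/13 (112.48.0.0 - 112.55.255.255) -> eth9
  112.52.0.0/14 (112.52.0.0 - 112.55.255.255) -> Tunnel1
More-specific entries that do NOT match:
  112.52.15.32/29 (112.52.15.32 - 112.52.15.39) does not contain 112.52.11.36
  112.52.11.0/27 (112.52.11.0 - 112.52.11.31) does not contain 112.52.11.36
  116.52.0.0/20 (116.52.0.0 - 116.52.15.255) does not contain 112.52.11.36
  112.52.64.0/19 (112.52.64.0 - 112.52.95.255) does not contain 112.52.11.36
  112.52.64.0/18 (112.52.64.0 - 112.52.127.255) does not contain 112.52.11.36
  112.54.0.0/18 (112.54.0.0 - 112.54.63.255) does not contain 112.52.11.36
  113.52.0.0/15 (113.52.0.0 - 113.53.255.255) does not contain 112.52.11.36
  112.54.0.0/15 (112.54.0.0 - 112.55.255.255) does not contain 112.52.11.36
Longest matching prefix is /14 -> interface Tunnel1.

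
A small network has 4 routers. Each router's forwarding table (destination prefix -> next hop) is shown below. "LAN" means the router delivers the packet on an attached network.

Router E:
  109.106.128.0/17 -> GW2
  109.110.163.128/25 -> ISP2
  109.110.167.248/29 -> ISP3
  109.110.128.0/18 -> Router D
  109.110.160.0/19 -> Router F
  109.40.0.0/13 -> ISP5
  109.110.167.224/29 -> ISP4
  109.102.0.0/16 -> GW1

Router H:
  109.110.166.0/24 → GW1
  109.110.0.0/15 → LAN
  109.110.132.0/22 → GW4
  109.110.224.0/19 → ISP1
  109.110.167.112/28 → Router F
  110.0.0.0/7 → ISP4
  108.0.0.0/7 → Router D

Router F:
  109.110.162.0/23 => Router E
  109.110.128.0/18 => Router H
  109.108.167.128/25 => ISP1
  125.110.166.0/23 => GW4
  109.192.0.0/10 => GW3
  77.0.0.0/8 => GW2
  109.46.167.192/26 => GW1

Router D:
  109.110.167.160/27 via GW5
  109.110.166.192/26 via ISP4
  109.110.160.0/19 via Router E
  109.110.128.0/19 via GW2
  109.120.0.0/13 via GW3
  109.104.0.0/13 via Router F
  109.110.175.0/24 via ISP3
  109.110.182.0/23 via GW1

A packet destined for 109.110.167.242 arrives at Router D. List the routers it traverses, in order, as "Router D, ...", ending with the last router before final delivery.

At Router D: longest match for 109.110.167.242 is 109.110.160.0/19 -> Router E
At Router E: longest match for 109.110.167.242 is 109.110.160.0/19 -> Router F
At Router F: longest match for 109.110.167.242 is 109.110.128.0/18 -> Router H
At Router H: longest match for 109.110.167.242 is 109.110.0.0/15 -> LAN

Router D, Router E, Router F, Router H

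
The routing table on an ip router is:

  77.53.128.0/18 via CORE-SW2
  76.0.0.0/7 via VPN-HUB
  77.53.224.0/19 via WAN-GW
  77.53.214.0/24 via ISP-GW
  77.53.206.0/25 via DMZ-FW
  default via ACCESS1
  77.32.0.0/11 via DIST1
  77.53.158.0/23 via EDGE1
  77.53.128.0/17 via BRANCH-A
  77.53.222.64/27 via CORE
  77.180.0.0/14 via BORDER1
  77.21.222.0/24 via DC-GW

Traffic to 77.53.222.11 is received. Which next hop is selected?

Routes whose prefix contains 77.53.222.11:
  0.0.0.0/0 (default, matches everything) -> ACCESS1
  76.0.0.0/7 (76.0.0.0 - 77.255.255.255) -> VPN-HUB
  77.32.0.0/11 (77.32.0.0 - 77.63.255.255) -> DIST1
  77.53.128.0/17 (77.53.128.0 - 77.53.255.255) -> BRANCH-A
More-specific entries that do NOT match:
  77.53.222.64/27 (77.53.222.64 - 77.53.222.95) does not contain 77.53.222.11
  77.53.206.0/25 (77.53.206.0 - 77.53.206.127) does not contain 77.53.222.11
  77.53.214.0/24 (77.53.214.0 - 77.53.214.255) does not contain 77.53.222.11
  77.21.222.0/24 (77.21.222.0 - 77.21.222.255) does not contain 77.53.222.11
  77.53.158.0/23 (77.53.158.0 - 77.53.159.255) does not contain 77.53.222.11
  77.53.224.0/19 (77.53.224.0 - 77.53.255.255) does not contain 77.53.222.11
  77.53.128.0/18 (77.53.128.0 - 77.53.191.255) does not contain 77.53.222.11
Longest matching prefix is /17 -> next hop BRANCH-A.

BRANCH-A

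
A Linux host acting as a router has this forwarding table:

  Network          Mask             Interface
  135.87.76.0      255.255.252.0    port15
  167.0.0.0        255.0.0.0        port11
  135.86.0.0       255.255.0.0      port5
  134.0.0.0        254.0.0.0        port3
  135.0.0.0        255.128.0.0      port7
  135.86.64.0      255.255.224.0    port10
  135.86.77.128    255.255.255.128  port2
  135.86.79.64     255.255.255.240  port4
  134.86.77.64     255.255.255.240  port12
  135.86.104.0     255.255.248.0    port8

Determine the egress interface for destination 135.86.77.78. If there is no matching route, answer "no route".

port10

Routes whose prefix contains 135.86.77.78:
  134.0.0.0/7 (134.0.0.0 - 135.255.255.255) -> port3
  135.0.0.0/9 (135.0.0.0 - 135.127.255.255) -> port7
  135.86.0.0/16 (135.86.0.0 - 135.86.255.255) -> port5
  135.86.64.0/19 (135.86.64.0 - 135.86.95.255) -> port10
More-specific entries that do NOT match:
  135.86.79.64/28 (135.86.79.64 - 135.86.79.79) does not contain 135.86.77.78
  134.86.77.64/28 (134.86.77.64 - 134.86.77.79) does not contain 135.86.77.78
  135.86.77.128/25 (135.86.77.128 - 135.86.77.255) does not contain 135.86.77.78
  135.87.76.0/22 (135.87.76.0 - 135.87.79.255) does not contain 135.86.77.78
  135.86.104.0/21 (135.86.104.0 - 135.86.111.255) does not contain 135.86.77.78
Longest matching prefix is /19 -> interface port10.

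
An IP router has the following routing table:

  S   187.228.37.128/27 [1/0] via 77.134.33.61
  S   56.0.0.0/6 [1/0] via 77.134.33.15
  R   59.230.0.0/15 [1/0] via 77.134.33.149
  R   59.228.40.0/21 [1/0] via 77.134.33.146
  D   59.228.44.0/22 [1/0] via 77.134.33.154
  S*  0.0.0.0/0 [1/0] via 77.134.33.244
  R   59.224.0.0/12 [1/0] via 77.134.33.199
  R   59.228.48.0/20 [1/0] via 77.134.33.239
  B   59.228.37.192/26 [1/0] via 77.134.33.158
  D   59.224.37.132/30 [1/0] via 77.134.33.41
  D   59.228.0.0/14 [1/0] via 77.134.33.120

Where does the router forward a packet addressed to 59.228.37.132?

77.134.33.120

Routes whose prefix contains 59.228.37.132:
  0.0.0.0/0 (default, matches everything) -> 77.134.33.244
  56.0.0.0/6 (56.0.0.0 - 59.255.255.255) -> 77.134.33.15
  59.224.0.0/12 (59.224.0.0 - 59.239.255.255) -> 77.134.33.199
  59.228.0.0/14 (59.228.0.0 - 59.231.255.255) -> 77.134.33.120
More-specific entries that do NOT match:
  59.224.37.132/30 (59.224.37.132 - 59.224.37.135) does not contain 59.228.37.132
  187.228.37.128/27 (187.228.37.128 - 187.228.37.159) does not contain 59.228.37.132
  59.228.37.192/26 (59.228.37.192 - 59.228.37.255) does not contain 59.228.37.132
  59.228.44.0/22 (59.228.44.0 - 59.228.47.255) does not contain 59.228.37.132
  59.228.40.0/21 (59.228.40.0 - 59.228.47.255) does not contain 59.228.37.132
  59.228.48.0/20 (59.228.48.0 - 59.228.63.255) does not contain 59.228.37.132
  59.230.0.0/15 (59.230.0.0 - 59.231.255.255) does not contain 59.228.37.132
Longest matching prefix is /14 -> next hop 77.134.33.120.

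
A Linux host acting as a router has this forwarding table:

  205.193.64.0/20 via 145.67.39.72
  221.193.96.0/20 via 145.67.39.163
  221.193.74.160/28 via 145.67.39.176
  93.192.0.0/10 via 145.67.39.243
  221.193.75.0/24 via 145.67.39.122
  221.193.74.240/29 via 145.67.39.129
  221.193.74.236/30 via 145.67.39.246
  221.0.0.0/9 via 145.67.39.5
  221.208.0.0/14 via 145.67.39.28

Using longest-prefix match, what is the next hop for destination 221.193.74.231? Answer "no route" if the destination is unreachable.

no route

No entry's prefix contains 221.193.74.231; there is no default route.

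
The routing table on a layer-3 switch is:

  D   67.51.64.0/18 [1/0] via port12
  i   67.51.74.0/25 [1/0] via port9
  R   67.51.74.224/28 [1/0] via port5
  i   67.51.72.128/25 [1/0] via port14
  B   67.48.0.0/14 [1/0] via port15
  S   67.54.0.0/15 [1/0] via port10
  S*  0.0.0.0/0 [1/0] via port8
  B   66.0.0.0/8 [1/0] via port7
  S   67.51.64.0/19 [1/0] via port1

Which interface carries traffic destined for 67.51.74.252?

port1

Routes whose prefix contains 67.51.74.252:
  0.0.0.0/0 (default, matches everything) -> port8
  67.48.0.0/14 (67.48.0.0 - 67.51.255.255) -> port15
  67.51.64.0/18 (67.51.64.0 - 67.51.127.255) -> port12
  67.51.64.0/19 (67.51.64.0 - 67.51.95.255) -> port1
More-specific entries that do NOT match:
  67.51.74.224/28 (67.51.74.224 - 67.51.74.239) does not contain 67.51.74.252
  67.51.74.0/25 (67.51.74.0 - 67.51.74.127) does not contain 67.51.74.252
  67.51.72.128/25 (67.51.72.128 - 67.51.72.255) does not contain 67.51.74.252
Longest matching prefix is /19 -> interface port1.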